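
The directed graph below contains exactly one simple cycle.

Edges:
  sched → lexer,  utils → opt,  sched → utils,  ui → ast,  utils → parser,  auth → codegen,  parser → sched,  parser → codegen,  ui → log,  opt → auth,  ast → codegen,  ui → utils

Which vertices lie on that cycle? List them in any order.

DFS with gray/black marking from utils:
utils gray
  parser gray
    codegen gray
    codegen black
    sched gray
      lexer gray
      lexer black
      sched→utils: utils is gray → back edge
Back edge closes the cycle utils → parser → sched → utils; its vertices are {sched, utils, parser}.

sched, utils, parser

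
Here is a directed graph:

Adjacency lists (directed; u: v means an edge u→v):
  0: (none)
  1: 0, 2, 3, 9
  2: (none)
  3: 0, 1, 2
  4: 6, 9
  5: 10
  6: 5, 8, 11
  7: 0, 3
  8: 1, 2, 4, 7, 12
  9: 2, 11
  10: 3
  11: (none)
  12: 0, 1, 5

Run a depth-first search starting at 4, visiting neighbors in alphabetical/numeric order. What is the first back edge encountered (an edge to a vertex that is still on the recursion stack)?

1->3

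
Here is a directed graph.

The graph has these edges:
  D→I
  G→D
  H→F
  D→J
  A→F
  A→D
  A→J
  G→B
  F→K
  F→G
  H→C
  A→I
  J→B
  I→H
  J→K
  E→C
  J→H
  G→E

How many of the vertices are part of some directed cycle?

A vertex is on a directed cycle iff it belongs to a strongly connected component of size ≥ 2 (or has a self-loop).
The vertices on cycles are {D, F, G, H, I, J} — 6 in total.

6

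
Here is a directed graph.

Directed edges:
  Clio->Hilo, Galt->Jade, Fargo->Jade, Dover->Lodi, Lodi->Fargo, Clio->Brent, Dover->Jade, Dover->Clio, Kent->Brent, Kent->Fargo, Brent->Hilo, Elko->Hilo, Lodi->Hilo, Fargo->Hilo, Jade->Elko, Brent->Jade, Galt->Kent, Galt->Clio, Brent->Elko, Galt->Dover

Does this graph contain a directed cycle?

DFS with white/gray/black marking, starting from Galt:
Galt gray
  Kent gray
    Brent gray
      Hilo gray
      Hilo black
      Elko gray
        Elko→Hilo: Hilo black — skip
      Elko black
      Jade gray
        Jade→Elko: Elko black — skip
      Jade black
    Brent black
    Fargo gray
      Fargo→Jade: Jade black — skip
      Fargo→Hilo: Hilo black — skip
    Fargo black
  Kent black
  Galt→Jade: Jade black — skip
  Dover gray
    Dover→Jade: Jade black — skip
    Clio gray
      Clio→Hilo: Hilo black — skip
      Clio→Brent: Brent black — skip
    Clio black
    Lodi gray
      Lodi→Fargo: Fargo black — skip
      Lodi→Hilo: Hilo black — skip
    Lodi black
  Dover black
  Galt→Clio: Clio black — skip
Galt black
Every edge goes to a white or black vertex — no back edge, so the graph is acyclic.

No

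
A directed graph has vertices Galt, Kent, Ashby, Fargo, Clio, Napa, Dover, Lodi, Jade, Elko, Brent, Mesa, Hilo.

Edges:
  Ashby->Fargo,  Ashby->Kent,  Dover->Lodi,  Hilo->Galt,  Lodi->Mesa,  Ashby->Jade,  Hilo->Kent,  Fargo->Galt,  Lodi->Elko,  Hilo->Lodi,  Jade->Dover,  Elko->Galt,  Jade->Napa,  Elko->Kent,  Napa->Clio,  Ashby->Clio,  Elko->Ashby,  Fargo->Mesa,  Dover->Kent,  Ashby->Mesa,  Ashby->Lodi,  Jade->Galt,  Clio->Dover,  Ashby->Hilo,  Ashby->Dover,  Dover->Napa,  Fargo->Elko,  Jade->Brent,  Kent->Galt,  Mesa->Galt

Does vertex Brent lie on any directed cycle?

Brent lies on a cycle iff there is a path from Brent back to itself.
Exploring from Brent, it never reaches itself; equivalently, its strongly connected component is a singleton.

No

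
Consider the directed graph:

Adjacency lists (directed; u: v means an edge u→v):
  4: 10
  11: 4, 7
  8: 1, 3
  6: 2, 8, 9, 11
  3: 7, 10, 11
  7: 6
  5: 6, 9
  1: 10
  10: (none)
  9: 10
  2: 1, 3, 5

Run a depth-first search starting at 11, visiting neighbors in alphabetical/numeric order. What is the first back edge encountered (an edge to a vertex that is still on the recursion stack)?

3→7

DFS from 11 (visiting neighbors in alphabetical/numeric order); mark gray on enter, black on exit:
11 gray
  4 gray
    10 gray
    10 black
  4 black
  7 gray
    6 gray
      2 gray
        1 gray
          1→10: 10 black — skip
        1 black
        3 gray
          3→7: 7 is gray → back edge
First back edge: 3 → 7.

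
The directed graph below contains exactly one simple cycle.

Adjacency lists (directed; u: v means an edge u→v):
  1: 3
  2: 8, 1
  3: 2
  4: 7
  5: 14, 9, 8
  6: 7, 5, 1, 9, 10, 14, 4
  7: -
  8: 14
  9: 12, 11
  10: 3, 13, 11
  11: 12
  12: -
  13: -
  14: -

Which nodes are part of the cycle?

DFS with gray/black marking from 1:
1 gray
  3 gray
    2 gray
      8 gray
        14 gray
        14 black
      8 black
      2→1: 1 is gray → back edge
Back edge closes the cycle 1 → 3 → 2 → 1; its vertices are {1, 2, 3}.

1, 2, 3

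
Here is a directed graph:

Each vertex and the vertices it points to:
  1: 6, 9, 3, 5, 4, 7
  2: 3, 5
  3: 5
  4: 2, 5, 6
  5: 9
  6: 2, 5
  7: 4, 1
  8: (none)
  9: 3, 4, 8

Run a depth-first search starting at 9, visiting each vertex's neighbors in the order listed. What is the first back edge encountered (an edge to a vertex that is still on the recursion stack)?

5→9

DFS from 9 (visiting each vertex's neighbors in the order listed); mark gray on enter, black on exit:
9 gray
  3 gray
    5 gray
      5→9: 9 is gray → back edge
First back edge: 5 → 9.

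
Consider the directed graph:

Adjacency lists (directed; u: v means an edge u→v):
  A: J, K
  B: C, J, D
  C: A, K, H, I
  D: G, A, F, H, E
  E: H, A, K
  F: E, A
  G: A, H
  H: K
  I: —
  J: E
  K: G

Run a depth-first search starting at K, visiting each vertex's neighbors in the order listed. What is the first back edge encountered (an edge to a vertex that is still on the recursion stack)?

DFS from K (visiting each vertex's neighbors in the order listed); mark gray on enter, black on exit:
K gray
  G gray
    A gray
      J gray
        E gray
          H gray
            H→K: K is gray → back edge
First back edge: H → K.

H→K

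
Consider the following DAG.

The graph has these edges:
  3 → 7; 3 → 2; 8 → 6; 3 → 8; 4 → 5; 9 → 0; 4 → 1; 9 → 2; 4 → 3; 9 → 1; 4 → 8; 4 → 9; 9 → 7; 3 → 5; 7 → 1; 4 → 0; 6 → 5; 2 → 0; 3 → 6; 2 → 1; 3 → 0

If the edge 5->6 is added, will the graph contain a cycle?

Yes

Adding 5→6 creates a cycle iff 6 can already reach 5.
Path from 6: 6 → 5.
So 6 → … → 5 → 6 is a cycle.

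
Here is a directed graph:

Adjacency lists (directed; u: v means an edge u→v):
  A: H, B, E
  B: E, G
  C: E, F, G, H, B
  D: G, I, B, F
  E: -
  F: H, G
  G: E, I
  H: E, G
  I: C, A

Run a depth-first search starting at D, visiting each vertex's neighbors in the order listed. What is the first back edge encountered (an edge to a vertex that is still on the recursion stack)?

H->G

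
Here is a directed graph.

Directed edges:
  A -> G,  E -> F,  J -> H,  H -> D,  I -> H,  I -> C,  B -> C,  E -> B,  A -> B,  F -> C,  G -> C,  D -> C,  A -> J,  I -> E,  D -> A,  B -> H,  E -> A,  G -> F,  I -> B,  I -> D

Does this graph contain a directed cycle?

DFS with white/gray/black marking, starting from F:
F gray
  C gray
  C black
F black
A gray
  G gray
    G→C: C black — skip
    G→F: F black — skip
  G black
  J gray
    H gray
      D gray
        D→C: C black — skip
        D→A: A is gray → back edge
Back edge found, so a cycle exists: A → J → H → D → A.

Yes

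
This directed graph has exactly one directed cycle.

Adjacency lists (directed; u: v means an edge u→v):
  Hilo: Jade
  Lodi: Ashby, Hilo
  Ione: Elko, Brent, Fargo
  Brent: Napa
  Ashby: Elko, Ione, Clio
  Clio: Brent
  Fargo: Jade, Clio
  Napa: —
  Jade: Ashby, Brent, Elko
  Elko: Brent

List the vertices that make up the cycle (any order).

Ione, Jade, Ashby, Fargo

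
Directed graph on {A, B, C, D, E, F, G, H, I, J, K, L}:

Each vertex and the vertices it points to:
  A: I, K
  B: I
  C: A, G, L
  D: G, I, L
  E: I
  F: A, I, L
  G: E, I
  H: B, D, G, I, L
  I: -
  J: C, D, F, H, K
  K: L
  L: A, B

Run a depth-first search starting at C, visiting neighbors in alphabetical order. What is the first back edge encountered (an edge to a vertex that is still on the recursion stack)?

DFS from C (visiting neighbors in alphabetical order); mark gray on enter, black on exit:
C gray
  A gray
    I gray
    I black
    K gray
      L gray
        L→A: A is gray → back edge
First back edge: L → A.

L→A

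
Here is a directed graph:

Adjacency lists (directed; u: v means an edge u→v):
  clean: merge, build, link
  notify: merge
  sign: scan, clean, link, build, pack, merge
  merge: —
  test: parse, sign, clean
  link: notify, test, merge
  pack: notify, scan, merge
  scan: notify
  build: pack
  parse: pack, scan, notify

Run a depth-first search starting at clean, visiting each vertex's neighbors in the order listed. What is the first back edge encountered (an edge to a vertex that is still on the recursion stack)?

sign->clean

DFS from clean (visiting each vertex's neighbors in the order listed); mark gray on enter, black on exit:
clean gray
  merge gray
  merge black
  build gray
    pack gray
      notify gray
        notify→merge: merge black — skip
      notify black
      scan gray
        scan→notify: notify black — skip
      scan black
      pack→merge: merge black — skip
    pack black
  build black
  link gray
    link→notify: notify black — skip
    test gray
      parse gray
        parse→pack: pack black — skip
        parse→scan: scan black — skip
        parse→notify: notify black — skip
      parse black
      sign gray
        sign→scan: scan black — skip
        sign→clean: clean is gray → back edge
First back edge: sign → clean.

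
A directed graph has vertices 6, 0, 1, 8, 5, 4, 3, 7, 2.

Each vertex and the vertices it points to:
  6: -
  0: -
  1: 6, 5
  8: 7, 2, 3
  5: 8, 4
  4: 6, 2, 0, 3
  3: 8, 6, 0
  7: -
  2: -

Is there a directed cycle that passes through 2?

No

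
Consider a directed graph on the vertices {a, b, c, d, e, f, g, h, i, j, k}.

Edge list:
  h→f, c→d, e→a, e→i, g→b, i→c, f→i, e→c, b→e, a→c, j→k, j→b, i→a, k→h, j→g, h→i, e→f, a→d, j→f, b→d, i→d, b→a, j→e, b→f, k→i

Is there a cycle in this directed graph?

DFS with white/gray/black marking, starting from d:
d gray
d black
a gray
  a→d: d black — skip
  c gray
    c→d: d black — skip
  c black
a black
b gray
  b→d: d black — skip
  e gray
    f gray
      i gray
        i→a: a black — skip
        i→c: c black — skip
        i→d: d black — skip
      i black
    f black
    e→a: a black — skip
    e→c: c black — skip
    e→i: i black — skip
  e black
  b→f: f black — skip
  b→a: a black — skip
b black
g gray
  g→b: b black — skip
g black
h gray
  h→i: i black — skip
  h→f: f black — skip
h black
j gray
  k gray
    k→h: h black — skip
    k→i: i black — skip
  k black
  j→b: b black — skip
  j→e: e black — skip
  j→f: f black — skip
  j→g: g black — skip
j black
Every edge goes to a white or black vertex — no back edge, so the graph is acyclic.

No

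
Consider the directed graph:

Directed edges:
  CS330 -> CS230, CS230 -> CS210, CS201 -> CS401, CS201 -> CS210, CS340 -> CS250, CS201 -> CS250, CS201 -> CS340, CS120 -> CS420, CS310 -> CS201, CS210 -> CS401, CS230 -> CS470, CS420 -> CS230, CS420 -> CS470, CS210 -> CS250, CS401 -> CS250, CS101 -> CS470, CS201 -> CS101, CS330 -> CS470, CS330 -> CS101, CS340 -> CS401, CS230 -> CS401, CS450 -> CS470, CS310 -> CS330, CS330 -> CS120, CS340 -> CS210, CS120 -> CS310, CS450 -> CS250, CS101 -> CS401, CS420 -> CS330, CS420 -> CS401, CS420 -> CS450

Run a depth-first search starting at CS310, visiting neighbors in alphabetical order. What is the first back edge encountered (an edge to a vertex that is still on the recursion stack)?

DFS from CS310 (visiting neighbors in alphabetical order); mark gray on enter, black on exit:
CS310 gray
  CS201 gray
    CS101 gray
      CS401 gray
        CS250 gray
        CS250 black
      CS401 black
      CS470 gray
      CS470 black
    CS101 black
    CS210 gray
      CS210→CS250: CS250 black — skip
      CS210→CS401: CS401 black — skip
    CS210 black
    CS201→CS250: CS250 black — skip
    CS340 gray
      CS340→CS210: CS210 black — skip
      CS340→CS250: CS250 black — skip
      CS340→CS401: CS401 black — skip
    CS340 black
    CS201→CS401: CS401 black — skip
  CS201 black
  CS330 gray
    CS330→CS101: CS101 black — skip
    CS120 gray
      CS120→CS310: CS310 is gray → back edge
First back edge: CS120 → CS310.

CS120->CS310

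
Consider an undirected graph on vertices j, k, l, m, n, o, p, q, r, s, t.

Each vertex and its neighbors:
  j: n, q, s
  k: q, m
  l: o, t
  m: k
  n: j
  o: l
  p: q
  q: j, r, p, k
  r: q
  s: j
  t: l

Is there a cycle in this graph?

DFS, tracking each vertex's parent; an edge to a visited non-parent vertex closes a cycle.
Start from k:
visit k (parent –)
  visit q (parent k)
    visit j (parent q)
      visit n (parent j)
        n–j: parent, skip
      j–q: parent, skip
      visit s (parent j)
        s–j: parent, skip
    visit r (parent q)
      r–q: parent, skip
    visit p (parent q)
      p–q: parent, skip
    q–k: parent, skip
  visit m (parent k)
    m–k: parent, skip
visit l (parent –)
  visit o (parent l)
    o–l: parent, skip
  visit t (parent l)
    t–l: parent, skip
No non-parent visited neighbor found — the graph is a forest.

No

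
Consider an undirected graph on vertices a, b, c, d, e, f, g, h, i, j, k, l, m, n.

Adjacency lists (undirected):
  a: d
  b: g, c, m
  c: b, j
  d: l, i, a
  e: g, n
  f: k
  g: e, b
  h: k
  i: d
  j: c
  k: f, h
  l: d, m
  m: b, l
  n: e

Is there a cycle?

No

DFS, tracking each vertex's parent; an edge to a visited non-parent vertex closes a cycle.
Start from m:
visit m (parent –)
  visit b (parent m)
    visit g (parent b)
      visit e (parent g)
        e–g: parent, skip
        visit n (parent e)
          n–e: parent, skip
      g–b: parent, skip
    visit c (parent b)
      c–b: parent, skip
      visit j (parent c)
        j–c: parent, skip
    b–m: parent, skip
  visit l (parent m)
    visit d (parent l)
      d–l: parent, skip
      visit i (parent d)
        i–d: parent, skip
      visit a (parent d)
        a–d: parent, skip
    l–m: parent, skip
visit f (parent –)
  visit k (parent f)
    k–f: parent, skip
    visit h (parent k)
      h–k: parent, skip
No non-parent visited neighbor found — the graph is a forest.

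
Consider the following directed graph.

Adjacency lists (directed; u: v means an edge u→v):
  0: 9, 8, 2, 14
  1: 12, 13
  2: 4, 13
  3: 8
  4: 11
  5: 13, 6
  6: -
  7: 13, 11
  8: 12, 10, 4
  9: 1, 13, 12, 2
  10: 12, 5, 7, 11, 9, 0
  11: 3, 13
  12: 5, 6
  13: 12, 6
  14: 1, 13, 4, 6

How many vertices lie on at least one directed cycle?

13

A vertex is on a directed cycle iff it belongs to a strongly connected component of size ≥ 2 (or has a self-loop).
The vertices on cycles are {0, 2, 3, 4, 5, 7, 8, 9, 10, 11, 12, 13, 14} — 13 in total.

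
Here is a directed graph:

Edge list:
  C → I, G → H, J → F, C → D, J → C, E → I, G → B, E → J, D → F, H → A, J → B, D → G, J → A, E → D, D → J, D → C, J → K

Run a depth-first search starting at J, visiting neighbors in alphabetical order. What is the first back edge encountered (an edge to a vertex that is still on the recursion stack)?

D→C

DFS from J (visiting neighbors in alphabetical order); mark gray on enter, black on exit:
J gray
  A gray
  A black
  B gray
  B black
  C gray
    D gray
      D→C: C is gray → back edge
First back edge: D → C.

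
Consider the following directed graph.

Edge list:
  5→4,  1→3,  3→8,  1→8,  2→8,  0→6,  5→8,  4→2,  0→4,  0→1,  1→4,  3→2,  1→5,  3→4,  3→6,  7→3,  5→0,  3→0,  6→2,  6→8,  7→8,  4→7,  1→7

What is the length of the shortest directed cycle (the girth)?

For each vertex v, BFS finds the shortest path from v back to v.
The shortest such closed walk is 1 → 5 → 0 → 1, length 3.

3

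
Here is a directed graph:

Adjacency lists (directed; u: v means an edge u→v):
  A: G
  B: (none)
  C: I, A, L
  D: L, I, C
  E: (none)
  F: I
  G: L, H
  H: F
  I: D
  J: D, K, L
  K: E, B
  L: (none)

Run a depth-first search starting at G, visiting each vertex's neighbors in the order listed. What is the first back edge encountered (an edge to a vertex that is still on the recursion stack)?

D→I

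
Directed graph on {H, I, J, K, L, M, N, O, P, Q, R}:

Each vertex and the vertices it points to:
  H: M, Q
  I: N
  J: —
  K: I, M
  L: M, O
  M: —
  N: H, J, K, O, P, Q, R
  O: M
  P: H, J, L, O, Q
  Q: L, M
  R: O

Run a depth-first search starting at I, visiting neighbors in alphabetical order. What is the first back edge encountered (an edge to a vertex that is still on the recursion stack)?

DFS from I (visiting neighbors in alphabetical order); mark gray on enter, black on exit:
I gray
  N gray
    H gray
      M gray
      M black
      Q gray
        L gray
          L→M: M black — skip
          O gray
            O→M: M black — skip
          O black
        L black
        Q→M: M black — skip
      Q black
    H black
    J gray
    J black
    K gray
      K→I: I is gray → back edge
First back edge: K → I.

K->I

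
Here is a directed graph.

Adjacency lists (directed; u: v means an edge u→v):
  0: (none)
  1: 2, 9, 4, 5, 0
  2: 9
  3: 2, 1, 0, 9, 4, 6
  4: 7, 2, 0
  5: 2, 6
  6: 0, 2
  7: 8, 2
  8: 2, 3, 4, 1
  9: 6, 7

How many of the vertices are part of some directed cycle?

A vertex is on a directed cycle iff it belongs to a strongly connected component of size ≥ 2 (or has a self-loop).
The vertices on cycles are {1, 2, 3, 4, 5, 6, 7, 8, 9} — 9 in total.

9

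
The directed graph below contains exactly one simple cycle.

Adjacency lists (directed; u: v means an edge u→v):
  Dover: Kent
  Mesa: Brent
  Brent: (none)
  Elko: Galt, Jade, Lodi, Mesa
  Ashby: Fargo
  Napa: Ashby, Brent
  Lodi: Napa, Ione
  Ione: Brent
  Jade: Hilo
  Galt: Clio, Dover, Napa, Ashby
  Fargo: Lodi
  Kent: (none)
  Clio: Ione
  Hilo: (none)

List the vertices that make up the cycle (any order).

Lodi, Napa, Ashby, Fargo

DFS with gray/black marking from Lodi:
Lodi gray
  Napa gray
    Ashby gray
      Fargo gray
        Fargo→Lodi: Lodi is gray → back edge
Back edge closes the cycle Lodi → Napa → Ashby → Fargo → Lodi; its vertices are {Lodi, Napa, Ashby, Fargo}.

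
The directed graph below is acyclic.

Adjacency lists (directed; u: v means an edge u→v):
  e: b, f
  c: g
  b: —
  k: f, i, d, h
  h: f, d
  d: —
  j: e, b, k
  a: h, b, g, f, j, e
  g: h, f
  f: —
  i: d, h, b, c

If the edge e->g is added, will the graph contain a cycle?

No

Adding e→g creates a cycle iff g can already reach e.
Explore from g: no path reaches e. The graph stays acyclic.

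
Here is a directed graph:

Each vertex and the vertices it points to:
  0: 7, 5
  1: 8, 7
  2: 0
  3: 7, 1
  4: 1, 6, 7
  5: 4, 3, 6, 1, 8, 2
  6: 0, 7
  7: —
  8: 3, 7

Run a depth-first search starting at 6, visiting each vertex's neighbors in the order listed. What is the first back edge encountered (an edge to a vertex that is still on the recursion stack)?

3->1

DFS from 6 (visiting each vertex's neighbors in the order listed); mark gray on enter, black on exit:
6 gray
  0 gray
    7 gray
    7 black
    5 gray
      4 gray
        1 gray
          8 gray
            3 gray
              3→7: 7 black — skip
              3→1: 1 is gray → back edge
First back edge: 3 → 1.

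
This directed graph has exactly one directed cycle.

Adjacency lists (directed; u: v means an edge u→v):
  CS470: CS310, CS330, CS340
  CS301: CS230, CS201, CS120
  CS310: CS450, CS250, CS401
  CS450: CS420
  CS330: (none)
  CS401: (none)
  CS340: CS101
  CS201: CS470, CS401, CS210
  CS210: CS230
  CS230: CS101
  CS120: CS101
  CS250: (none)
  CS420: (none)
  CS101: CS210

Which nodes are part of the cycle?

DFS with gray/black marking from CS101:
CS101 gray
  CS210 gray
    CS230 gray
      CS230→CS101: CS101 is gray → back edge
Back edge closes the cycle CS101 → CS210 → CS230 → CS101; its vertices are {CS101, CS210, CS230}.

CS101, CS210, CS230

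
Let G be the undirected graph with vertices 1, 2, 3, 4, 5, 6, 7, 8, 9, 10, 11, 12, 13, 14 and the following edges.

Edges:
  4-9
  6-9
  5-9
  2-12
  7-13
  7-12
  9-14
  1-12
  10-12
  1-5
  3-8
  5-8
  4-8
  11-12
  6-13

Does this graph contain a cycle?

Yes

DFS, tracking each vertex's parent; an edge to a visited non-parent vertex closes a cycle.
Start from 5:
visit 5 (parent –)
  visit 9 (parent 5)
    visit 6 (parent 9)
      visit 13 (parent 6)
        13–6: parent, skip
        visit 7 (parent 13)
          visit 12 (parent 7)
            visit 2 (parent 12)
              2–12: parent, skip
            visit 1 (parent 12)
              1–5: 5 visited and ≠ parent → cycle
Cycle: 5 – 9 – 6 – 13 – 7 – 12 – 1 – 5.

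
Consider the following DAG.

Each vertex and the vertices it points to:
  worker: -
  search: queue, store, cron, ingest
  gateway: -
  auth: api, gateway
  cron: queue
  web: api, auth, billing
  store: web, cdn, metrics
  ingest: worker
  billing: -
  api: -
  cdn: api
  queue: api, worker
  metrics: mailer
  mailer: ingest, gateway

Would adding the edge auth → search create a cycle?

Yes

Adding auth→search creates a cycle iff search can already reach auth.
Path from search: search → store → web → auth.
So search → … → auth → search is a cycle.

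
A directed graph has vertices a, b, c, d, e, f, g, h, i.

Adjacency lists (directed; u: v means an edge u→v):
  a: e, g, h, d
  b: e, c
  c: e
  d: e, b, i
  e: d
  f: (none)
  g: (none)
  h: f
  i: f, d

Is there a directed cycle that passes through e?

Yes

e is on a cycle iff e can reach itself via ≥1 edge.
e → d → e — yes.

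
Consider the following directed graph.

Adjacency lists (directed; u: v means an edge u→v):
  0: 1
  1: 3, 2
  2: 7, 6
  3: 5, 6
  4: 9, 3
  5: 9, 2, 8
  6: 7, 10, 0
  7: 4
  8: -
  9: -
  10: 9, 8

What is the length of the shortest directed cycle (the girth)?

4

For each vertex v, BFS finds the shortest path from v back to v.
The shortest such closed walk is 0 → 1 → 2 → 6 → 0, length 4.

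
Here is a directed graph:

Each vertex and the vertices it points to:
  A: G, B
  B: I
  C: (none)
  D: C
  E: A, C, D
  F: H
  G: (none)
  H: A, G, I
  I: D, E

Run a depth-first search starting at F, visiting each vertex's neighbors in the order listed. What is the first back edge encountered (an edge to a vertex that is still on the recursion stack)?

DFS from F (visiting each vertex's neighbors in the order listed); mark gray on enter, black on exit:
F gray
  H gray
    A gray
      G gray
      G black
      B gray
        I gray
          D gray
            C gray
            C black
          D black
          E gray
            E→A: A is gray → back edge
First back edge: E → A.

E->A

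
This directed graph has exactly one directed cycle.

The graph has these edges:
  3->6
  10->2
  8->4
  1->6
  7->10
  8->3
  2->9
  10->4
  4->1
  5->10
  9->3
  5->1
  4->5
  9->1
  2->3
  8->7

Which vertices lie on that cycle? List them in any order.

DFS with gray/black marking from 4:
4 gray
  5 gray
    1 gray
      6 gray
      6 black
    1 black
    10 gray
      2 gray
        9 gray
          9→1: 1 black — skip
          3 gray
            3→6: 6 black — skip
          3 black
        9 black
        2→3: 3 black — skip
      2 black
      10→4: 4 is gray → back edge
Back edge closes the cycle 4 → 5 → 10 → 4; its vertices are {4, 5, 10}.

4, 5, 10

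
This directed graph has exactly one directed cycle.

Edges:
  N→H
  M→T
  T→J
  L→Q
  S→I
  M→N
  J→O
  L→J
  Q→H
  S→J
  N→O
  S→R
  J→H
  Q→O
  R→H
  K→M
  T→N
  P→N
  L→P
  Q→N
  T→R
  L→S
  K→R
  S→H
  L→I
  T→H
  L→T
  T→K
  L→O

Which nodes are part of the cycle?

K, M, T

DFS with gray/black marking from T:
T gray
  H gray
  H black
  K gray
    M gray
      N gray
        O gray
        O black
        N→H: H black — skip
      N black
      M→T: T is gray → back edge
Back edge closes the cycle T → K → M → T; its vertices are {K, M, T}.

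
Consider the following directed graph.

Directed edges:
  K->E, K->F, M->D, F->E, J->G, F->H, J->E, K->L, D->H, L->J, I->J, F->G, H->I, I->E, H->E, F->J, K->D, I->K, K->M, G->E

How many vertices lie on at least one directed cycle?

6

A vertex is on a directed cycle iff it belongs to a strongly connected component of size ≥ 2 (or has a self-loop).
The vertices on cycles are {D, F, H, I, K, M} — 6 in total.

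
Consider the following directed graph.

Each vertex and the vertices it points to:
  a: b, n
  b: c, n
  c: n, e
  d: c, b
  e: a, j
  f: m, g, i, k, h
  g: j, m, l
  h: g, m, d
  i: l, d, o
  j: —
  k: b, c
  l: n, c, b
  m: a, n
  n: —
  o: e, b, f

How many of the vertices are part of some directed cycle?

7

A vertex is on a directed cycle iff it belongs to a strongly connected component of size ≥ 2 (or has a self-loop).
The vertices on cycles are {a, b, c, e, f, i, o} — 7 in total.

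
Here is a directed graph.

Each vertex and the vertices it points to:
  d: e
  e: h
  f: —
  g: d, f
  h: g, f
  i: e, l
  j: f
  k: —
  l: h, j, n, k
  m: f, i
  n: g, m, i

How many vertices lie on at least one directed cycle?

8

A vertex is on a directed cycle iff it belongs to a strongly connected component of size ≥ 2 (or has a self-loop).
The vertices on cycles are {d, e, g, h, i, l, m, n} — 8 in total.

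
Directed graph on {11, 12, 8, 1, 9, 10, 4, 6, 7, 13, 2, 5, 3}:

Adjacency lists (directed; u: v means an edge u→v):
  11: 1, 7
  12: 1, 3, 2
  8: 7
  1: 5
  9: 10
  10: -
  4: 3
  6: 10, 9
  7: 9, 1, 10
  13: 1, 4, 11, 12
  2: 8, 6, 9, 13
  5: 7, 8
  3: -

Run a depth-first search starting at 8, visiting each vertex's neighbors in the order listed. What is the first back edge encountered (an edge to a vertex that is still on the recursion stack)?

5→7

DFS from 8 (visiting each vertex's neighbors in the order listed); mark gray on enter, black on exit:
8 gray
  7 gray
    9 gray
      10 gray
      10 black
    9 black
    1 gray
      5 gray
        5→7: 7 is gray → back edge
First back edge: 5 → 7.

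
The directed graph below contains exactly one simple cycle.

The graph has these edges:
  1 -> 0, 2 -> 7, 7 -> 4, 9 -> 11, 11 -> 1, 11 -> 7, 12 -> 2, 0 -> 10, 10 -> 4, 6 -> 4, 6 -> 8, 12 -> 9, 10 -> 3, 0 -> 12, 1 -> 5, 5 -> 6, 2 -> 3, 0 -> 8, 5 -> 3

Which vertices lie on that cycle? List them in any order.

0, 1, 9, 11, 12

DFS with gray/black marking from 1:
1 gray
  0 gray
    12 gray
      2 gray
        3 gray
        3 black
        7 gray
          4 gray
          4 black
        7 black
      2 black
      9 gray
        11 gray
          11→1: 1 is gray → back edge
Back edge closes the cycle 1 → 0 → 12 → 9 → 11 → 1; its vertices are {0, 1, 9, 11, 12}.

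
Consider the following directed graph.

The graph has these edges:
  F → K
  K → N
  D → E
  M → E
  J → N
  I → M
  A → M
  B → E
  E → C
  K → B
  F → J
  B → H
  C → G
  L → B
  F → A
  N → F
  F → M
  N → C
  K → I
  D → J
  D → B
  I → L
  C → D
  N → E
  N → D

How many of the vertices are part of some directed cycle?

12

A vertex is on a directed cycle iff it belongs to a strongly connected component of size ≥ 2 (or has a self-loop).
The vertices on cycles are {A, B, C, D, E, F, I, J, K, L, M, N} — 12 in total.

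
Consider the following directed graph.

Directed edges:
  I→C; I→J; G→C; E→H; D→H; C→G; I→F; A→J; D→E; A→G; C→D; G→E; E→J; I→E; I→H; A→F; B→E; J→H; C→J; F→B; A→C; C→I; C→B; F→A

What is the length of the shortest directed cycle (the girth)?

2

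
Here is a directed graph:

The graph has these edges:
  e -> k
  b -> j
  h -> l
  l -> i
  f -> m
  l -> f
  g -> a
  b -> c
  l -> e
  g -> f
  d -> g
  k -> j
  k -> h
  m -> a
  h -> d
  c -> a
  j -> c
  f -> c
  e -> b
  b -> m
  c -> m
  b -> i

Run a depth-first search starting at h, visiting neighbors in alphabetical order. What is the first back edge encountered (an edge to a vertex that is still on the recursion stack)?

DFS from h (visiting neighbors in alphabetical order); mark gray on enter, black on exit:
h gray
  d gray
    g gray
      a gray
      a black
      f gray
        c gray
          c→a: a black — skip
          m gray
            m→a: a black — skip
          m black
        c black
        f→m: m black — skip
      f black
    g black
  d black
  l gray
    e gray
      b gray
        b→c: c black — skip
        i gray
        i black
        j gray
          j→c: c black — skip
        j black
        b→m: m black — skip
      b black
      k gray
        k→h: h is gray → back edge
First back edge: k → h.

k->h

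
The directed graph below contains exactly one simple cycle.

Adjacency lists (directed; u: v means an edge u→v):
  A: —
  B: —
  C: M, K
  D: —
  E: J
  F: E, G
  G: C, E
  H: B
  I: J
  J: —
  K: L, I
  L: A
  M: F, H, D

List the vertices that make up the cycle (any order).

C, F, G, M

DFS with gray/black marking from C:
C gray
  M gray
    F gray
      E gray
        J gray
        J black
      E black
      G gray
        G→C: C is gray → back edge
Back edge closes the cycle C → M → F → G → C; its vertices are {C, F, G, M}.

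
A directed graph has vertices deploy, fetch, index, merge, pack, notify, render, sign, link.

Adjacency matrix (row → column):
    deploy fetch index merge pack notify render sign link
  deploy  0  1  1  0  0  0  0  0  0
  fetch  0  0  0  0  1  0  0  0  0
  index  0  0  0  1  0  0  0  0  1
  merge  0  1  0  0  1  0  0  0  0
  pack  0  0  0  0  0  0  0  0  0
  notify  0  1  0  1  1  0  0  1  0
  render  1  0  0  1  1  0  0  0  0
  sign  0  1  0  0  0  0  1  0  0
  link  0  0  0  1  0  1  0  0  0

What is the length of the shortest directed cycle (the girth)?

6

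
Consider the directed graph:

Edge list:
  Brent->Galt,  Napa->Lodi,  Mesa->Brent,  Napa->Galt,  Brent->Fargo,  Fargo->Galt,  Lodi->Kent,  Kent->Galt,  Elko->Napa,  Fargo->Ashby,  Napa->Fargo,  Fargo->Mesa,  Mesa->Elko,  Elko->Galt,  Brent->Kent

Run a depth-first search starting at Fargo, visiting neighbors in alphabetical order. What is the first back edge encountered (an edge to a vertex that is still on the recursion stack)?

Brent→Fargo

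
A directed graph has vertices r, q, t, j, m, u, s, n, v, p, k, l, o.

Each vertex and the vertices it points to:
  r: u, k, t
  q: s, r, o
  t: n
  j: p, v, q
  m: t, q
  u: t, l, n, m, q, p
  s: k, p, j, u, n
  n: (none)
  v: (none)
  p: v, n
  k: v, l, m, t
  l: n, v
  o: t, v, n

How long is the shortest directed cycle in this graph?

3

For each vertex v, BFS finds the shortest path from v back to v.
The shortest such closed walk is q → r → u → q, length 3.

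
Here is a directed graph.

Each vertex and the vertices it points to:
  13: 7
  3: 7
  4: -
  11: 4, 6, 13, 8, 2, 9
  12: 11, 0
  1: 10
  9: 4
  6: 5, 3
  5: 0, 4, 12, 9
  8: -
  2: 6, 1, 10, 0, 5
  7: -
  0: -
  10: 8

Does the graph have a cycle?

DFS with white/gray/black marking, starting from 7:
7 gray
7 black
13 gray
  13→7: 7 black — skip
13 black
3 gray
  3→7: 7 black — skip
3 black
4 gray
4 black
11 gray
  11→4: 4 black — skip
  6 gray
    5 gray
      0 gray
      0 black
      5→4: 4 black — skip
      12 gray
        12→11: 11 is gray → back edge
Back edge found, so a cycle exists: 11 → 6 → 5 → 12 → 11.

Yes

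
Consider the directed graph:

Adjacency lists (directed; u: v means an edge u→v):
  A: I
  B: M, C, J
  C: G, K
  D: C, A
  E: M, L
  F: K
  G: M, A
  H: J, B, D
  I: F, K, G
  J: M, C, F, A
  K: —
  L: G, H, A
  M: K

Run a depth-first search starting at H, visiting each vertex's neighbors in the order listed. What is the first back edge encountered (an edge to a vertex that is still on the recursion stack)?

I→G

DFS from H (visiting each vertex's neighbors in the order listed); mark gray on enter, black on exit:
H gray
  J gray
    M gray
      K gray
      K black
    M black
    C gray
      G gray
        G→M: M black — skip
        A gray
          I gray
            F gray
              F→K: K black — skip
            F black
            I→K: K black — skip
            I→G: G is gray → back edge
First back edge: I → G.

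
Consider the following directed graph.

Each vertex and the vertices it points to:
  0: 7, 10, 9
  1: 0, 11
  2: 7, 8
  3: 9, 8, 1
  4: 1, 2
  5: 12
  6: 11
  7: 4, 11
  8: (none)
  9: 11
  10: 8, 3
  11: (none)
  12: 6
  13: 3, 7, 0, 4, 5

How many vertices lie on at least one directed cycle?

A vertex is on a directed cycle iff it belongs to a strongly connected component of size ≥ 2 (or has a self-loop).
The vertices on cycles are {0, 1, 2, 3, 4, 7, 10} — 7 in total.

7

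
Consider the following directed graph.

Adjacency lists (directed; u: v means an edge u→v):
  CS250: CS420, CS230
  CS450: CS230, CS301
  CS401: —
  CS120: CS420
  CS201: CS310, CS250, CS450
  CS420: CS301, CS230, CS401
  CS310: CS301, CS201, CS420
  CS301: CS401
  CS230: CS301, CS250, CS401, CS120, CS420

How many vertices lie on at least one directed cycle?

A vertex is on a directed cycle iff it belongs to a strongly connected component of size ≥ 2 (or has a self-loop).
The vertices on cycles are {CS120, CS201, CS230, CS250, CS310, CS420} — 6 in total.

6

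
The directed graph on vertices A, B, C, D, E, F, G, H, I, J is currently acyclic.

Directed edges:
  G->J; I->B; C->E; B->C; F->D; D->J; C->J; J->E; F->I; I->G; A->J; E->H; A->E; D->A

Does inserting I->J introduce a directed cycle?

Adding I→J creates a cycle iff J can already reach I.
Explore from J: no path reaches I. The graph stays acyclic.

No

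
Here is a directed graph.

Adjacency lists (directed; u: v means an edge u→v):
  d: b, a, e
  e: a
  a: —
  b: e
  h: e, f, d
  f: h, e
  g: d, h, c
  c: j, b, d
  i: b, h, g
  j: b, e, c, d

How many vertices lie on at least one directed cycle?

A vertex is on a directed cycle iff it belongs to a strongly connected component of size ≥ 2 (or has a self-loop).
The vertices on cycles are {c, f, h, j} — 4 in total.

4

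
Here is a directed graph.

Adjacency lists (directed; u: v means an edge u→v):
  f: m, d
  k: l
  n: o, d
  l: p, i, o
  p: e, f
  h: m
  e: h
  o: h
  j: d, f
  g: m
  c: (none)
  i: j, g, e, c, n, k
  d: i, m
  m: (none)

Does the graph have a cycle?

DFS with white/gray/black marking, starting from k:
k gray
  l gray
    p gray
      e gray
        h gray
          m gray
          m black
        h black
      e black
      f gray
        f→m: m black — skip
        d gray
          i gray
            j gray
              j→d: d is gray → back edge
Back edge found, so a cycle exists: d → i → j → d.

Yes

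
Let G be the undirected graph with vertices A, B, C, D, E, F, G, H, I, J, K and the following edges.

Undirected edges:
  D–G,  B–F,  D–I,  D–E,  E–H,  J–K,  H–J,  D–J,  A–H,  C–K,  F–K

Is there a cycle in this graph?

DFS, tracking each vertex's parent; an edge to a visited non-parent vertex closes a cycle.
Start from F:
visit F (parent –)
  visit B (parent F)
    B–F: parent, skip
  visit K (parent F)
    K–F: parent, skip
    visit J (parent K)
      visit D (parent J)
        D–J: parent, skip
        visit I (parent D)
          I–D: parent, skip
        visit G (parent D)
          G–D: parent, skip
        visit E (parent D)
          visit H (parent E)
            visit A (parent H)
              A–H: parent, skip
            H–E: parent, skip
            H–J: J visited and ≠ parent → cycle
Cycle: J – D – E – H – J.

Yes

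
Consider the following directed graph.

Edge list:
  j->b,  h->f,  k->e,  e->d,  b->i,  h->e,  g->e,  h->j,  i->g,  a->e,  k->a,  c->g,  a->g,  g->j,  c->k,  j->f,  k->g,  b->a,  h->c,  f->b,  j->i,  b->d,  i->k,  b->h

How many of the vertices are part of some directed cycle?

A vertex is on a directed cycle iff it belongs to a strongly connected component of size ≥ 2 (or has a self-loop).
The vertices on cycles are {a, b, c, f, g, h, i, j, k} — 9 in total.

9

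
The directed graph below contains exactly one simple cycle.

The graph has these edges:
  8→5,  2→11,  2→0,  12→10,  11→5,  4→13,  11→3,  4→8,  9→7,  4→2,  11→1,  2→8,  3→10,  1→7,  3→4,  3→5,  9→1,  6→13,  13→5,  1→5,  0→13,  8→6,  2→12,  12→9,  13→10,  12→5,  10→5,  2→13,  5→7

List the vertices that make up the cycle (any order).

2, 3, 4, 11

DFS with gray/black marking from 4:
4 gray
  8 gray
    5 gray
      7 gray
      7 black
    5 black
    6 gray
      13 gray
        10 gray
          10→5: 5 black — skip
        10 black
        13→5: 5 black — skip
      13 black
    6 black
  8 black
  2 gray
    0 gray
      0→13: 13 black — skip
    0 black
    11 gray
      3 gray
        3→5: 5 black — skip
        3→4: 4 is gray → back edge
Back edge closes the cycle 4 → 2 → 11 → 3 → 4; its vertices are {2, 3, 4, 11}.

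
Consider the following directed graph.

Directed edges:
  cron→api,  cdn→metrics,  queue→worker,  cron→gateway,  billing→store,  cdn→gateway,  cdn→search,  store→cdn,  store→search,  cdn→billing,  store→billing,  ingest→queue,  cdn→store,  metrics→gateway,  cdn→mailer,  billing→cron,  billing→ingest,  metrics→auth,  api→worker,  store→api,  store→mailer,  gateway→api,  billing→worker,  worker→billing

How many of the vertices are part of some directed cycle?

10

A vertex is on a directed cycle iff it belongs to a strongly connected component of size ≥ 2 (or has a self-loop).
The vertices on cycles are {api, cdn, cron, queue, store, ingest, worker, billing, gateway, metrics} — 10 in total.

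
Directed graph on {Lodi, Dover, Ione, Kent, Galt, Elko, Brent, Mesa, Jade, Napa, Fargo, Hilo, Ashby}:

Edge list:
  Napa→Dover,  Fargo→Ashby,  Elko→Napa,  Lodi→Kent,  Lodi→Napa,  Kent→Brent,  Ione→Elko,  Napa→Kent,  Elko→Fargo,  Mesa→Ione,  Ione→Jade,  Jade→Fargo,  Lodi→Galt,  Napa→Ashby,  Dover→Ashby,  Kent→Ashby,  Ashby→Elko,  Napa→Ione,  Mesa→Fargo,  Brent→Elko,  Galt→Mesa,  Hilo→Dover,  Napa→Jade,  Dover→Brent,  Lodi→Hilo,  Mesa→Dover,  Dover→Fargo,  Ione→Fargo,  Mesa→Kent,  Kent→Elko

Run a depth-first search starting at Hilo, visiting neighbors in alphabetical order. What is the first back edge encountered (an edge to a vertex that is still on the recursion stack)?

Fargo→Ashby

DFS from Hilo (visiting neighbors in alphabetical order); mark gray on enter, black on exit:
Hilo gray
  Dover gray
    Ashby gray
      Elko gray
        Fargo gray
          Fargo→Ashby: Ashby is gray → back edge
First back edge: Fargo → Ashby.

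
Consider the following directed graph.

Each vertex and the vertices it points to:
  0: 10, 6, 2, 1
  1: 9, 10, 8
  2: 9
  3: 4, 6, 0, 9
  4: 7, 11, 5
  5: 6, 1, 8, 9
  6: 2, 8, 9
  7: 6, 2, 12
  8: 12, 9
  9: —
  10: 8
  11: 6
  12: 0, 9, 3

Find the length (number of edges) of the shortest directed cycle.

For each vertex v, BFS finds the shortest path from v back to v.
The shortest such closed walk is 12 → 0 → 10 → 8 → 12, length 4.

4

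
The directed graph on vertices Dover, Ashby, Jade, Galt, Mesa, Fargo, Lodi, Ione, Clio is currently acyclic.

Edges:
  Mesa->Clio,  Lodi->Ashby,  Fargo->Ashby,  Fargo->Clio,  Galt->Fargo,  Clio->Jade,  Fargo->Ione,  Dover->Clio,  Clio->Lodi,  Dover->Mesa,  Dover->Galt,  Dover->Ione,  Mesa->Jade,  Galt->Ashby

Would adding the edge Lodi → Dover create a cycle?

Yes

Adding Lodi→Dover creates a cycle iff Dover can already reach Lodi.
Path from Dover: Dover → Clio → Lodi.
So Dover → … → Lodi → Dover is a cycle.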